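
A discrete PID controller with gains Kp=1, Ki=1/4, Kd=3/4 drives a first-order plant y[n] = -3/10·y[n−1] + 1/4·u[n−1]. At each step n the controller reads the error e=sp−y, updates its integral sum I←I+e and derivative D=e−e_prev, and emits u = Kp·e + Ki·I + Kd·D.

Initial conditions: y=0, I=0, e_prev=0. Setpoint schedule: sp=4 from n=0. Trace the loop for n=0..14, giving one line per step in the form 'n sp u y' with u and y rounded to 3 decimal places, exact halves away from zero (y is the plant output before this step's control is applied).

(exact arithmetic carried between steps; '≈' marks a value shown rounded to 6 d.p. or computed from one; I and e_prev carry over from the previous line; the table rounds u and y to 3 d.p., halves away from zero)
n=0: y=0, sp=4, e=sp−y=4; I=4, D=e−e_prev=4; u=1·4+1/4·4+3/4·4=8; next y=-3/10·0+1/4·8=2
n=1: y=2, sp=4, e=sp−y=2; I=6, D=e−e_prev=-2; u=1·2+1/4·6+3/4·(-2)=2; next y=-3/10·2+1/4·2=-0.1
n=2: y=-0.1, sp=4, e=sp−y=4.1; I=10.1, D=e−e_prev=2.1; u=1·4.1+1/4·10.1+3/4·2.1=8.2; next y=-3/10·(-0.1)+1/4·8.2=2.08
n=3: y=2.08, sp=4, e=sp−y=1.92; I=12.02, D=e−e_prev=-2.18; u=1·1.92+1/4·12.02+3/4·(-2.18)=3.29; next y=-3/10·2.08+1/4·3.29=0.1985
n=4: y=0.1985, sp=4, e=sp−y=3.8015; I=15.8215, D=e−e_prev=1.8815; u=1·3.8015+1/4·15.8215+3/4·1.8815=9.168; next y=-3/10·0.1985+1/4·9.168=2.23245
n=5: y=2.23245, sp=4, e=sp−y=1.76755; I=17.58905, D=e−e_prev=-2.03395; u=1·1.76755+1/4·17.58905+3/4·(-2.03395)=4.63935; next y=-3/10·2.23245+1/4·4.63935≈0.490103
n=6: y≈0.490103, sp=4, e=sp−y≈3.509898; I≈21.098948, D=e−e_prev≈1.742348; u=1·3.509898+1/4·21.098948+3/4·1.742348≈10.091395; next y=-3/10·0.490103+1/4·10.091395≈2.375818
n=7: y=2.375818, sp=4, e=sp−y=1.624182; I≈22.723130, D=e−e_prev≈-1.885716; u=1·1.624182+1/4·22.723130+3/4·(-1.885716)≈5.890678; next y=-3/10·2.375818+1/4·5.890678≈0.759924
n=8: y≈0.759924, sp=4, e=sp−y≈3.240076; I≈25.963205, D=e−e_prev≈1.615894; u=1·3.240076+1/4·25.963205+3/4·1.615894≈10.942798; next y=-3/10·0.759924+1/4·10.942798≈2.507722
n=9: y≈2.507722, sp=4, e=sp−y≈1.492278; I≈27.455483, D=e−e_prev≈-1.747798; u=1·1.492278+1/4·27.455483+3/4·(-1.747798)≈7.045300; next y=-3/10·2.507722+1/4·7.045300≈1.009008
n=10: y≈1.009008, sp=4, e=sp−y≈2.990992; I≈30.446475, D=e−e_prev≈1.498714; u=1·2.990992+1/4·30.446475+3/4·1.498714≈11.726646; next y=-3/10·1.009008+1/4·11.726646≈2.628959
n=11: y≈2.628959, sp=4, e=sp−y≈1.371041; I≈31.817516, D=e−e_prev≈-1.619951; u=1·1.371041+1/4·31.817516+3/4·(-1.619951)≈8.110457; next y=-3/10·2.628959+1/4·8.110457≈1.238927
n=12: y≈1.238927, sp=4, e=sp−y≈2.761073; I≈34.578589, D=e−e_prev≈1.390032; u=1·2.761073+1/4·34.578589+3/4·1.390032≈12.448245; next y=-3/10·1.238927+1/4·12.448245≈2.740383
n=13: y≈2.740383, sp=4, e=sp−y≈1.259617; I≈35.838206, D=e−e_prev≈-1.501457; u=1·1.259617+1/4·35.838206+3/4·(-1.501457)≈9.093076; next y=-3/10·2.740383+1/4·9.093076≈1.451154
n=14: y≈1.451154, sp=4, e=sp−y≈2.548846; I≈38.387052, D=e−e_prev≈1.289229; u=1·2.548846+1/4·38.387052+3/4·1.289229≈13.112531; next y=-3/10·1.451154+1/4·13.112531≈2.842787

0 4 8.000 0.000
1 4 2.000 2.000
2 4 8.200 -0.100
3 4 3.290 2.080
4 4 9.168 0.199
5 4 4.639 2.232
6 4 10.091 0.490
7 4 5.891 2.376
8 4 10.943 0.760
9 4 7.045 2.508
10 4 11.727 1.009
11 4 8.110 2.629
12 4 12.448 1.239
13 4 9.093 2.740
14 4 13.113 1.451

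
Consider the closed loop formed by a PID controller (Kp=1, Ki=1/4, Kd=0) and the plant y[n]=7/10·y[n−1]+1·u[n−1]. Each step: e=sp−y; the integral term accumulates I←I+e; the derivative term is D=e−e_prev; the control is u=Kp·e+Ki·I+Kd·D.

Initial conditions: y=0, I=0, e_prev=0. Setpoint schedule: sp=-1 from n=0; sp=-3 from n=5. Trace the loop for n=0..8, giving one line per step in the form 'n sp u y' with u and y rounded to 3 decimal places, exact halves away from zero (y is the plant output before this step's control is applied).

0 -1 -1.250 0.000
1 -1 0.063 -1.250
2 -1 -0.422 -0.813
3 -1 -0.246 -0.991
4 -1 -0.312 -0.940
5 -3 -2.789 -0.970
6 -3 -0.174 -3.468
7 -3 -1.140 -2.602
8 -3 -0.790 -2.961

(exact arithmetic carried between steps; '≈' marks a value shown rounded to 6 d.p. or computed from one; I and e_prev carry over from the previous line; the table rounds u and y to 3 d.p., halves away from zero)
n=0: y=0, sp=-1, e=sp−y=-1; I=-1, D=e−e_prev=-1; u=1·(-1)+1/4·(-1)+0·(-1)=-1.25; next y=7/10·0+1·(-1.25)=-1.25
n=1: y=-1.25, sp=-1, e=sp−y=0.25; I=-0.75, D=e−e_prev=1.25; u=1·0.25+1/4·(-0.75)+0·1.25=0.0625; next y=7/10·(-1.25)+1·0.0625=-0.8125
n=2: y=-0.8125, sp=-1, e=sp−y=-0.1875; I=-0.9375, D=e−e_prev=-0.4375; u=1·(-0.1875)+1/4·(-0.9375)+0·(-0.4375)=-0.421875; next y=7/10·(-0.8125)+1·(-0.421875)=-0.990625
n=3: y=-0.990625, sp=-1, e=sp−y=-0.009375; I=-0.946875, D=e−e_prev=0.178125; u=1·(-0.009375)+1/4·(-0.946875)+0·0.178125≈-0.246094; next y=7/10·(-0.990625)+1·(-0.246094)≈-0.939531
n=4: y≈-0.939531, sp=-1, e=sp−y≈-0.060469; I≈-1.007344, D=e−e_prev≈-0.051094; u=1·(-0.060469)+1/4·(-1.007344)+0·(-0.051094)≈-0.312305; next y=7/10·(-0.939531)+1·(-0.312305)≈-0.969977
n=5: y≈-0.969977, sp=-3, e=sp−y≈-2.030023; I≈-3.037367, D=e−e_prev≈-1.969555; u=1·(-2.030023)+1/4·(-3.037367)+0·(-1.969555)≈-2.789365; next y=7/10·(-0.969977)+1·(-2.789365)≈-3.468349
n=6: y≈-3.468349, sp=-3, e=sp−y≈0.468349; I≈-2.569018, D=e−e_prev≈2.498372; u=1·0.468349+1/4·(-2.569018)+0·2.498372≈-0.173906; next y=7/10·(-3.468349)+1·(-0.173906)≈-2.601750
n=7: y≈-2.601750, sp=-3, e=sp−y≈-0.398250; I≈-2.967268, D=e−e_prev≈-0.866599; u=1·(-0.398250)+1/4·(-2.967268)+0·(-0.866599)≈-1.140067; next y=7/10·(-2.601750)+1·(-1.140067)≈-2.961292
n=8: y≈-2.961292, sp=-3, e=sp−y≈-0.038708; I≈-3.005976, D=e−e_prev≈0.359542; u=1·(-0.038708)+1/4·(-3.005976)+0·0.359542≈-0.790202; next y=7/10·(-2.961292)+1·(-0.790202)≈-2.863106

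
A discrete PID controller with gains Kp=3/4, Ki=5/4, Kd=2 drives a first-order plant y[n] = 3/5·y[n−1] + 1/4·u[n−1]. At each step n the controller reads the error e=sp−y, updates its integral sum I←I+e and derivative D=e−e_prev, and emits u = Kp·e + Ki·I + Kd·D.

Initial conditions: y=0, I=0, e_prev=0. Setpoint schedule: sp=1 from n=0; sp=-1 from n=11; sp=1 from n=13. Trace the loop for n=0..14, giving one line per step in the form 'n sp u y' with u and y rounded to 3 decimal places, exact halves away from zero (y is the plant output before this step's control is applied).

0 1 4.000 0.000
1 1 -0.750 1.000
2 1 3.600 0.413
3 1 0.219 1.148
4 1 3.122 0.743
5 1 0.702 1.226
6 1 2.645 0.911
7 1 0.939 1.208
8 1 2.266 0.960
9 1 1.089 1.142
10 1 2.015 0.958
11 -1 -6.784 1.078
12 -1 3.369 -1.049
13 1 2.128 0.213
14 1 -0.152 0.660

(exact arithmetic carried between steps; '≈' marks a value shown rounded to 6 d.p. or computed from one; I and e_prev carry over from the previous line; the table rounds u and y to 3 d.p., halves away from zero)
n=0: y=0, sp=1, e=sp−y=1; I=1, D=e−e_prev=1; u=3/4·1+5/4·1+2·1=4; next y=3/5·0+1/4·4=1
n=1: y=1, sp=1, e=sp−y=0; I=1, D=e−e_prev=-1; u=3/4·0+5/4·1+2·(-1)=-0.75; next y=3/5·1+1/4·(-0.75)=0.4125
n=2: y=0.4125, sp=1, e=sp−y=0.5875; I=1.5875, D=e−e_prev=0.5875; u=3/4·0.5875+5/4·1.5875+2·0.5875=3.6; next y=3/5·0.4125+1/4·3.6=1.1475
n=3: y=1.1475, sp=1, e=sp−y=-0.1475; I=1.44, D=e−e_prev=-0.735; u=3/4·(-0.1475)+5/4·1.44+2·(-0.735)=0.219375; next y=3/5·1.1475+1/4·0.219375≈0.743344
n=4: y≈0.743344, sp=1, e=sp−y≈0.256656; I≈1.696656, D=e−e_prev≈0.404156; u=3/4·0.256656+5/4·1.696656+2·0.404156≈3.121625; next y=3/5·0.743344+1/4·3.121625≈1.226413
n=5: y≈1.226413, sp=1, e=sp−y≈-0.226413; I≈1.470244, D=e−e_prev≈-0.483069; u=3/4·(-0.226413)+5/4·1.470244+2·(-0.483069)≈0.701858; next y=3/5·1.226413+1/4·0.701858≈0.911312
n=6: y≈0.911312, sp=1, e=sp−y≈0.088688; I≈1.558932, D=e−e_prev≈0.315101; u=3/4·0.088688+5/4·1.558932+2·0.315101≈2.645382; next y=3/5·0.911312+1/4·2.645382≈1.208133
n=7: y≈1.208133, sp=1, e=sp−y≈-0.208133; I≈1.350799, D=e−e_prev≈-0.296821; u=3/4·(-0.208133)+5/4·1.350799+2·(-0.296821)≈0.938758; next y=3/5·1.208133+1/4·0.938758≈0.959569
n=8: y≈0.959569, sp=1, e=sp−y≈0.040431; I≈1.391230, D=e−e_prev≈0.248564; u=3/4·0.040431+5/4·1.391230+2·0.248564≈2.266488; next y=3/5·0.959569+1/4·2.266488≈1.142363
n=9: y≈1.142363, sp=1, e=sp−y≈-0.142363; I≈1.248867, D=e−e_prev≈-0.182794; u=3/4·(-0.142363)+5/4·1.248867+2·(-0.182794)≈1.088722; next y=3/5·1.142363+1/4·1.088722≈0.957599
n=10: y≈0.957599, sp=1, e=sp−y≈0.042401; I≈1.291268, D=e−e_prev≈0.184765; u=3/4·0.042401+5/4·1.291268+2·0.184765≈2.015416; next y=3/5·0.957599+1/4·2.015416≈1.078413
n=11: y≈1.078413, sp=-1, e=sp−y≈-2.078413; I≈-0.787145, D=e−e_prev≈-2.120815; u=3/4·(-2.078413)+5/4·(-0.787145)+2·(-2.120815)≈-6.784370; next y=3/5·1.078413+1/4·(-6.784370)≈-1.049045
n=12: y≈-1.049045, sp=-1, e=sp−y≈0.049045; I≈-0.738100, D=e−e_prev≈2.127458; u=3/4·0.049045+5/4·(-0.738100)+2·2.127458≈3.369074; next y=3/5·(-1.049045)+1/4·3.369074≈0.212842
n=13: y≈0.212842, sp=1, e=sp−y≈0.787158; I≈0.049058, D=e−e_prev≈0.738114; u=3/4·0.787158+5/4·0.049058+2·0.738114≈2.127919; next y=3/5·0.212842+1/4·2.127919≈0.659685
n=14: y≈0.659685, sp=1, e=sp−y≈0.340315; I≈0.389373, D=e−e_prev≈-0.446843; u=3/4·0.340315+5/4·0.389373+2·(-0.446843)≈-0.151733; next y=3/5·0.659685+1/4·(-0.151733)≈0.357878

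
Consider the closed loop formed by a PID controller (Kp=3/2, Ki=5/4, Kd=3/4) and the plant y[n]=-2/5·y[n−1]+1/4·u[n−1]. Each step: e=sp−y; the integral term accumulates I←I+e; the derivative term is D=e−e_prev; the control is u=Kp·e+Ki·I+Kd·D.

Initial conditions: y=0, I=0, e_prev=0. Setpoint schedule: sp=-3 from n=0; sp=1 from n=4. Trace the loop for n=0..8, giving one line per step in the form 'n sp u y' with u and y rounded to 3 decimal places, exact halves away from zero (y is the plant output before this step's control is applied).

(exact arithmetic carried between steps; '≈' marks a value shown rounded to 6 d.p. or computed from one; I and e_prev carry over from the previous line; the table rounds u and y to 3 d.p., halves away from zero)
n=0: y=0, sp=-3, e=sp−y=-3; I=-3, D=e−e_prev=-3; u=3/2·(-3)+5/4·(-3)+3/4·(-3)=-10.5; next y=-2/5·0+1/4·(-10.5)=-2.625
n=1: y=-2.625, sp=-3, e=sp−y=-0.375; I=-3.375, D=e−e_prev=2.625; u=3/2·(-0.375)+5/4·(-3.375)+3/4·2.625=-2.8125; next y=-2/5·(-2.625)+1/4·(-2.8125)=0.346875
n=2: y=0.346875, sp=-3, e=sp−y=-3.346875; I=-6.721875, D=e−e_prev=-2.971875; u=3/2·(-3.346875)+5/4·(-6.721875)+3/4·(-2.971875)≈-15.651563; next y=-2/5·0.346875+1/4·(-15.651563)≈-4.051641
n=3: y≈-4.051641, sp=-3, e=sp−y≈1.051641; I≈-5.670234, D=e−e_prev≈4.398516; u=3/2·1.051641+5/4·(-5.670234)+3/4·4.398516≈-2.211445; next y=-2/5·(-4.051641)+1/4·(-2.211445)≈1.067795
n=4: y≈1.067795, sp=1, e=sp−y≈-0.067795; I≈-5.738029, D=e−e_prev≈-1.119436; u=3/2·(-0.067795)+5/4·(-5.738029)+3/4·(-1.119436)≈-8.113806; next y=-2/5·1.067795+1/4·(-8.113806)≈-2.455569
n=5: y≈-2.455569, sp=1, e=sp−y≈3.455569; I≈-2.282460, D=e−e_prev≈3.523364; u=3/2·3.455569+5/4·(-2.282460)+3/4·3.523364≈4.972802; next y=-2/5·(-2.455569)+1/4·4.972802≈2.225428
n=6: y≈2.225428, sp=1, e=sp−y≈-1.225428; I≈-3.507888, D=e−e_prev≈-4.680998; u=3/2·(-1.225428)+5/4·(-3.507888)+3/4·(-4.680998)≈-9.733751; next y=-2/5·2.225428+1/4·(-9.733751)≈-3.323609
n=7: y≈-3.323609, sp=1, e=sp−y≈4.323609; I≈0.815721, D=e−e_prev≈5.549037; u=3/2·4.323609+5/4·0.815721+3/4·5.549037≈11.666843; next y=-2/5·(-3.323609)+1/4·11.666843≈4.246154
n=8: y≈4.246154, sp=1, e=sp−y≈-3.246154; I≈-2.430434, D=e−e_prev≈-7.569764; u=3/2·(-3.246154)+5/4·(-2.430434)+3/4·(-7.569764)≈-13.584596; next y=-2/5·4.246154+1/4·(-13.584596)≈-5.094611

0 -3 -10.500 0.000
1 -3 -2.813 -2.625
2 -3 -15.652 0.347
3 -3 -2.211 -4.052
4 1 -8.114 1.068
5 1 4.973 -2.456
6 1 -9.734 2.225
7 1 11.667 -3.324
8 1 -13.585 4.246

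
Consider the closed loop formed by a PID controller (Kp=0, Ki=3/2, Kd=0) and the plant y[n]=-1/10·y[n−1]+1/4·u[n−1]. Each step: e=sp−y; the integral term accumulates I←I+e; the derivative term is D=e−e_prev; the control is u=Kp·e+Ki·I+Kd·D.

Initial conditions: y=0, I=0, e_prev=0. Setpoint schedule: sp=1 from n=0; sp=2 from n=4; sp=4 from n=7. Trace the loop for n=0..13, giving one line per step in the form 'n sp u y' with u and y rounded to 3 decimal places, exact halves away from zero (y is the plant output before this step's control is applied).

0 1 1.500 0.000
1 1 2.438 0.375
2 1 3.080 0.572
3 1 3.511 0.713
4 2 5.301 0.806
5 2 6.434 1.245
6 2 7.208 1.484
7 4 10.728 1.654
8 4 12.953 2.517
9 4 14.473 2.987
10 4 15.494 3.320
11 4 16.181 3.541
12 4 16.645 3.691
13 4 16.957 3.792

(exact arithmetic carried between steps; '≈' marks a value shown rounded to 6 d.p. or computed from one; I and e_prev carry over from the previous line; the table rounds u and y to 3 d.p., halves away from zero)
n=0: y=0, sp=1, e=sp−y=1; I=1, D=e−e_prev=1; u=0·1+3/2·1+0·1=1.5; next y=-1/10·0+1/4·1.5=0.375
n=1: y=0.375, sp=1, e=sp−y=0.625; I=1.625, D=e−e_prev=-0.375; u=0·0.625+3/2·1.625+0·(-0.375)=2.4375; next y=-1/10·0.375+1/4·2.4375=0.571875
n=2: y=0.571875, sp=1, e=sp−y=0.428125; I=2.053125, D=e−e_prev=-0.196875; u=0·0.428125+3/2·2.053125+0·(-0.196875)≈3.079688; next y=-1/10·0.571875+1/4·3.079688≈0.712734
n=3: y≈0.712734, sp=1, e=sp−y≈0.287266; I≈2.340391, D=e−e_prev≈-0.140859; u=0·0.287266+3/2·2.340391+0·(-0.140859)≈3.510586; next y=-1/10·0.712734+1/4·3.510586≈0.806373
n=4: y≈0.806373, sp=2, e=sp−y≈1.193627; I≈3.534018, D=e−e_prev≈0.906361; u=0·1.193627+3/2·3.534018+0·0.906361≈5.301026; next y=-1/10·0.806373+1/4·5.301026≈1.244619
n=5: y≈1.244619, sp=2, e=sp−y≈0.755381; I≈4.289398, D=e−e_prev≈-0.438246; u=0·0.755381+3/2·4.289398+0·(-0.438246)≈6.434097; next y=-1/10·1.244619+1/4·6.434097≈1.484062
n=6: y≈1.484062, sp=2, e=sp−y≈0.515938; I≈4.805336, D=e−e_prev≈-0.239443; u=0·0.515938+3/2·4.805336+0·(-0.239443)≈7.208004; next y=-1/10·1.484062+1/4·7.208004≈1.653595
n=7: y≈1.653595, sp=4, e=sp−y≈2.346405; I≈7.151741, D=e−e_prev≈1.830468; u=0·2.346405+3/2·7.151741+0·1.830468≈10.727612; next y=-1/10·1.653595+1/4·10.727612≈2.516543
n=8: y≈2.516543, sp=4, e=sp−y≈1.483457; I≈8.635198, D=e−e_prev≈-0.862949; u=0·1.483457+3/2·8.635198+0·(-0.862949)≈12.952797; next y=-1/10·2.516543+1/4·12.952797≈2.986545
n=9: y≈2.986545, sp=4, e=sp−y≈1.013455; I≈9.648653, D=e−e_prev≈-0.470001; u=0·1.013455+3/2·9.648653+0·(-0.470001)≈14.472979; next y=-1/10·2.986545+1/4·14.472979≈3.319590
n=10: y≈3.319590, sp=4, e=sp−y≈0.680410; I≈10.329063, D=e−e_prev≈-0.333046; u=0·0.680410+3/2·10.329063+0·(-0.333046)≈15.493594; next y=-1/10·3.319590+1/4·15.493594≈3.541439
n=11: y≈3.541439, sp=4, e=sp−y≈0.458561; I≈10.787623, D=e−e_prev≈-0.221849; u=0·0.458561+3/2·10.787623+0·(-0.221849)≈16.181435; next y=-1/10·3.541439+1/4·16.181435≈3.691215
n=12: y≈3.691215, sp=4, e=sp−y≈0.308785; I≈11.096408, D=e−e_prev≈-0.149775; u=0·0.308785+3/2·11.096408+0·(-0.149775)≈16.644613; next y=-1/10·3.691215+1/4·16.644613≈3.792032
n=13: y≈3.792032, sp=4, e=sp−y≈0.207968; I≈11.304377, D=e−e_prev≈-0.100817; u=0·0.207968+3/2·11.304377+0·(-0.100817)≈16.956565; next y=-1/10·3.792032+1/4·16.956565≈3.859938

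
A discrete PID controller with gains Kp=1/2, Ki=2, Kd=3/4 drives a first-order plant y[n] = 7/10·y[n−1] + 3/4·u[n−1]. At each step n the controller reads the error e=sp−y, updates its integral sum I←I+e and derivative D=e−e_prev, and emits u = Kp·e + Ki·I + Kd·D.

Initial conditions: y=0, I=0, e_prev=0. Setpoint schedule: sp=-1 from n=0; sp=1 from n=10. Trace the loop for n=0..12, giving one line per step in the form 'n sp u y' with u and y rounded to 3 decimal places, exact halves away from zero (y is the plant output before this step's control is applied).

0 -1 -3.250 0.000
1 -1 3.422 -2.438
2 -1 -6.249 0.860
3 -1 8.574 -4.084
4 -1 -13.847 3.571
5 -1 19.986 -7.885
6 -1 -31.240 9.470
7 -1 46.218 -16.801
8 -1 -70.920 22.902
9 -1 106.250 -37.158
10 1 -155.193 53.677
11 1 236.698 -78.821
12 1 -356.835 122.349

(exact arithmetic carried between steps; '≈' marks a value shown rounded to 6 d.p. or computed from one; I and e_prev carry over from the previous line; the table rounds u and y to 3 d.p., halves away from zero)
n=0: y=0, sp=-1, e=sp−y=-1; I=-1, D=e−e_prev=-1; u=1/2·(-1)+2·(-1)+3/4·(-1)=-3.25; next y=7/10·0+3/4·(-3.25)=-2.4375
n=1: y=-2.4375, sp=-1, e=sp−y=1.4375; I=0.4375, D=e−e_prev=2.4375; u=1/2·1.4375+2·0.4375+3/4·2.4375=3.421875; next y=7/10·(-2.4375)+3/4·3.421875≈0.860156
n=2: y≈0.860156, sp=-1, e=sp−y≈-1.860156; I≈-1.422656, D=e−e_prev≈-3.297656; u=1/2·(-1.860156)+2·(-1.422656)+3/4·(-3.297656)≈-6.248633; next y=7/10·0.860156+3/4·(-6.248633)≈-4.084365
n=3: y≈-4.084365, sp=-1, e=sp−y≈3.084365; I≈1.661709, D=e−e_prev≈4.944521; u=1/2·3.084365+2·1.661709+3/4·4.944521≈8.573992; next y=7/10·(-4.084365)+3/4·8.573992≈3.571438
n=4: y≈3.571438, sp=-1, e=sp−y≈-4.571438; I≈-2.909729, D=e−e_prev≈-7.655803; u=1/2·(-4.571438)+2·(-2.909729)+3/4·(-7.655803)≈-13.847030; next y=7/10·3.571438+3/4·(-13.847030)≈-7.885266
n=5: y≈-7.885266, sp=-1, e=sp−y≈6.885266; I≈3.975537, D=e−e_prev≈11.456704; u=1/2·6.885266+2·3.975537+3/4·11.456704≈19.986234; next y=7/10·(-7.885266)+3/4·19.986234≈9.469989
n=6: y≈9.469989, sp=-1, e=sp−y≈-10.469989; I≈-6.494453, D=e−e_prev≈-17.355255; u=1/2·(-10.469989)+2·(-6.494453)+3/4·(-17.355255)≈-31.240342; next y=7/10·9.469989+3/4·(-31.240342)≈-16.801264
n=7: y≈-16.801264, sp=-1, e=sp−y≈15.801264; I≈9.306811, D=e−e_prev≈26.271253; u=1/2·15.801264+2·9.306811+3/4·26.271253≈46.217693; next y=7/10·(-16.801264)+3/4·46.217693≈22.902385
n=8: y≈22.902385, sp=-1, e=sp−y≈-23.902385; I≈-14.595575, D=e−e_prev≈-39.703649; u=1/2·(-23.902385)+2·(-14.595575)+3/4·(-39.703649)≈-70.920079; next y=7/10·22.902385+3/4·(-70.920079)≈-37.158389
n=9: y≈-37.158389, sp=-1, e=sp−y≈36.158389; I≈21.562815, D=e−e_prev≈60.060775; u=1/2·36.158389+2·21.562815+3/4·60.060775≈106.250405; next y=7/10·(-37.158389)+3/4·106.250405≈53.676931
n=10: y≈53.676931, sp=1, e=sp−y≈-52.676931; I≈-31.114117, D=e−e_prev≈-88.835320; u=1/2·(-52.676931)+2·(-31.114117)+3/4·(-88.835320)≈-155.193189; next y=7/10·53.676931+3/4·(-155.193189)≈-78.821040
n=11: y≈-78.821040, sp=1, e=sp−y≈79.821040; I≈48.706923, D=e−e_prev≈132.497971; u=1/2·79.821040+2·48.706923+3/4·132.497971≈236.697845; next y=7/10·(-78.821040)+3/4·236.697845≈122.348656
n=12: y≈122.348656, sp=1, e=sp−y≈-121.348656; I≈-72.641732, D=e−e_prev≈-201.169695; u=1/2·(-121.348656)+2·(-72.641732)+3/4·(-201.169695)≈-356.835064; next y=7/10·122.348656+3/4·(-356.835064)≈-181.982239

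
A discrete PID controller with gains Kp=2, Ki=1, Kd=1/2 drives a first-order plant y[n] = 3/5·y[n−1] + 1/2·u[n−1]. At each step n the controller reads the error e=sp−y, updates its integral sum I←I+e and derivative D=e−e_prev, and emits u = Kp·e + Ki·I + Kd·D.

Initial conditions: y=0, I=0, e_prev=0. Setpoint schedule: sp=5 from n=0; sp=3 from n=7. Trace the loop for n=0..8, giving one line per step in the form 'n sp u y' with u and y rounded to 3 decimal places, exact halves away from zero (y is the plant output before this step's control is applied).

(exact arithmetic carried between steps; '≈' marks a value shown rounded to 6 d.p. or computed from one; I and e_prev carry over from the previous line; the table rounds u and y to 3 d.p., halves away from zero)
n=0: y=0, sp=5, e=sp−y=5; I=5, D=e−e_prev=5; u=2·5+1·5+1/2·5=17.5; next y=3/5·0+1/2·17.5=8.75
n=1: y=8.75, sp=5, e=sp−y=-3.75; I=1.25, D=e−e_prev=-8.75; u=2·(-3.75)+1·1.25+1/2·(-8.75)=-10.625; next y=3/5·8.75+1/2·(-10.625)=-0.0625
n=2: y=-0.0625, sp=5, e=sp−y=5.0625; I=6.3125, D=e−e_prev=8.8125; u=2·5.0625+1·6.3125+1/2·8.8125=20.84375; next y=3/5·(-0.0625)+1/2·20.84375=10.384375
n=3: y=10.384375, sp=5, e=sp−y=-5.384375; I=0.928125, D=e−e_prev=-10.446875; u=2·(-5.384375)+1·0.928125+1/2·(-10.446875)≈-15.064063; next y=3/5·10.384375+1/2·(-15.064063)≈-1.301406
n=4: y≈-1.301406, sp=5, e=sp−y≈6.301406; I≈7.229531, D=e−e_prev≈11.685781; u=2·6.301406+1·7.229531+1/2·11.685781≈25.675234; next y=3/5·(-1.301406)+1/2·25.675234≈12.056773
n=5: y≈12.056773, sp=5, e=sp−y≈-7.056773; I≈0.172758, D=e−e_prev≈-13.358180; u=2·(-7.056773)+1·0.172758+1/2·(-13.358180)≈-20.619879; next y=3/5·12.056773+1/2·(-20.619879)≈-3.075875
n=6: y≈-3.075875, sp=5, e=sp−y≈8.075875; I≈8.248633, D=e−e_prev≈15.132649; u=2·8.075875+1·8.248633+1/2·15.132649≈31.966708; next y=3/5·(-3.075875)+1/2·31.966708≈14.137829
n=7: y≈14.137829, sp=3, e=sp−y≈-11.137829; I≈-2.889196, D=e−e_prev≈-19.213704; u=2·(-11.137829)+1·(-2.889196)+1/2·(-19.213704)≈-34.771706; next y=3/5·14.137829+1/2·(-34.771706)≈-8.903156
n=8: y≈-8.903156, sp=3, e=sp−y≈11.903156; I≈9.013960, D=e−e_prev≈23.040985; u=2·11.903156+1·9.013960+1/2·23.040985≈44.340763; next y=3/5·(-8.903156)+1/2·44.340763≈16.828488

0 5 17.500 0.000
1 5 -10.625 8.750
2 5 20.844 -0.063
3 5 -15.064 10.384
4 5 25.675 -1.301
5 5 -20.620 12.057
6 5 31.967 -3.076
7 3 -34.772 14.138
8 3 44.341 -8.903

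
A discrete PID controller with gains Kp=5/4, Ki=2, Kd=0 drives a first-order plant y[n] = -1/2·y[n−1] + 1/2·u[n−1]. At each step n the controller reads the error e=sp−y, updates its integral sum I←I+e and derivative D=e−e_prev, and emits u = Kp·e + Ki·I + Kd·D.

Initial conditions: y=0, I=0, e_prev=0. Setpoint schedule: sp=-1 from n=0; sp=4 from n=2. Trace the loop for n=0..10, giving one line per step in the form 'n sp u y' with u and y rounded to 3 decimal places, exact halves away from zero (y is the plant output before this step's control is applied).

0 -1 -3.250 0.000
1 -1 0.031 -1.625
2 4 9.559 0.828
3 4 4.407 4.365
4 4 17.796 0.021
5 4 -3.063 8.888
6 4 35.466 -5.975
7 4 -31.345 20.721
8 4 87.162 -26.033
9 4 -121.320 56.597
10 4 246.542 -88.959

(exact arithmetic carried between steps; '≈' marks a value shown rounded to 6 d.p. or computed from one; I and e_prev carry over from the previous line; the table rounds u and y to 3 d.p., halves away from zero)
n=0: y=0, sp=-1, e=sp−y=-1; I=-1, D=e−e_prev=-1; u=5/4·(-1)+2·(-1)+0·(-1)=-3.25; next y=-1/2·0+1/2·(-3.25)=-1.625
n=1: y=-1.625, sp=-1, e=sp−y=0.625; I=-0.375, D=e−e_prev=1.625; u=5/4·0.625+2·(-0.375)+0·1.625=0.03125; next y=-1/2·(-1.625)+1/2·0.03125=0.828125
n=2: y=0.828125, sp=4, e=sp−y=3.171875; I=2.796875, D=e−e_prev=2.546875; u=5/4·3.171875+2·2.796875+0·2.546875≈9.558594; next y=-1/2·0.828125+1/2·9.558594≈4.365234
n=3: y≈4.365234, sp=4, e=sp−y≈-0.365234; I≈2.431641, D=e−e_prev≈-3.537109; u=5/4·(-0.365234)+2·2.431641+0·(-3.537109)≈4.406738; next y=-1/2·4.365234+1/2·4.406738≈0.020752
n=4: y≈0.020752, sp=4, e=sp−y≈3.979248; I≈6.410889, D=e−e_prev≈4.344482; u=5/4·3.979248+2·6.410889+0·4.344482≈17.795837; next y=-1/2·0.020752+1/2·17.795837≈8.887543
n=5: y≈8.887543, sp=4, e=sp−y≈-4.887543; I≈1.523346, D=e−e_prev≈-8.866791; u=5/4·(-4.887543)+2·1.523346+0·(-8.866791)≈-3.062737; next y=-1/2·8.887543+1/2·(-3.062737)≈-5.975140
n=6: y≈-5.975140, sp=4, e=sp−y≈9.975140; I≈11.498486, D=e−e_prev≈14.862682; u=5/4·9.975140+2·11.498486+0·14.862682≈35.465896; next y=-1/2·(-5.975140)+1/2·35.465896≈20.720518
n=7: y≈20.720518, sp=4, e=sp−y≈-16.720518; I≈-5.222032, D=e−e_prev≈-26.695657; u=5/4·(-16.720518)+2·(-5.222032)+0·(-26.695657)≈-31.344711; next y=-1/2·20.720518+1/2·(-31.344711)≈-26.032614
n=8: y≈-26.032614, sp=4, e=sp−y≈30.032614; I≈24.810582, D=e−e_prev≈46.753132; u=5/4·30.032614+2·24.810582+0·46.753132≈87.161933; next y=-1/2·(-26.032614)+1/2·87.161933≈56.597274
n=9: y≈56.597274, sp=4, e=sp−y≈-52.597274; I≈-27.786691, D=e−e_prev≈-82.629888; u=5/4·(-52.597274)+2·(-27.786691)+0·(-82.629888)≈-121.319974; next y=-1/2·56.597274+1/2·(-121.319974)≈-88.958624
n=10: y≈-88.958624, sp=4, e=sp−y≈92.958624; I≈65.171933, D=e−e_prev≈145.555898; u=5/4·92.958624+2·65.171933+0·145.555898≈246.542145; next y=-1/2·(-88.958624)+1/2·246.542145≈167.750385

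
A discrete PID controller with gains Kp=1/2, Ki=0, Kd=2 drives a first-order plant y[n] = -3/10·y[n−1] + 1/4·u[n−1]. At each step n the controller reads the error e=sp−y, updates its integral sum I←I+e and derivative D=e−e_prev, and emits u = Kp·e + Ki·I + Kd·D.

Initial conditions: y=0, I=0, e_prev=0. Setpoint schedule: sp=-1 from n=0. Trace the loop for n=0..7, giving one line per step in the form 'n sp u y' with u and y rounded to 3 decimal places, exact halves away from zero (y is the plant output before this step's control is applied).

0 -1 -2.500 0.000
1 -1 1.063 -0.625
2 -1 -2.883 0.453
3 -1 2.548 -0.857
4 -1 -4.448 0.894
5 -1 4.738 -1.380
6 -1 -7.257 1.599
7 -1 8.432 -2.294

(exact arithmetic carried between steps; '≈' marks a value shown rounded to 6 d.p. or computed from one; I and e_prev carry over from the previous line; the table rounds u and y to 3 d.p., halves away from zero)
n=0: y=0, sp=-1, e=sp−y=-1; I=-1, D=e−e_prev=-1; u=1/2·(-1)+0·(-1)+2·(-1)=-2.5; next y=-3/10·0+1/4·(-2.5)=-0.625
n=1: y=-0.625, sp=-1, e=sp−y=-0.375; I=-1.375, D=e−e_prev=0.625; u=1/2·(-0.375)+0·(-1.375)+2·0.625=1.0625; next y=-3/10·(-0.625)+1/4·1.0625=0.453125
n=2: y=0.453125, sp=-1, e=sp−y=-1.453125; I=-2.828125, D=e−e_prev=-1.078125; u=1/2·(-1.453125)+0·(-2.828125)+2·(-1.078125)≈-2.882813; next y=-3/10·0.453125+1/4·(-2.882813)≈-0.856641
n=3: y≈-0.856641, sp=-1, e=sp−y≈-0.143359; I≈-2.971484, D=e−e_prev≈1.309766; u=1/2·(-0.143359)+0·(-2.971484)+2·1.309766≈2.547852; next y=-3/10·(-0.856641)+1/4·2.547852≈0.893955
n=4: y≈0.893955, sp=-1, e=sp−y≈-1.893955; I≈-4.865439, D=e−e_prev≈-1.750596; u=1/2·(-1.893955)+0·(-4.865439)+2·(-1.750596)≈-4.448169; next y=-3/10·0.893955+1/4·(-4.448169)≈-1.380229
n=5: y≈-1.380229, sp=-1, e=sp−y≈0.380229; I≈-4.485211, D=e−e_prev≈2.274184; u=1/2·0.380229+0·(-4.485211)+2·2.274184≈4.738482; next y=-3/10·(-1.380229)+1/4·4.738482≈1.598689
n=6: y≈1.598689, sp=-1, e=sp−y≈-2.598689; I≈-7.083900, D=e−e_prev≈-2.978918; u=1/2·(-2.598689)+0·(-7.083900)+2·(-2.978918)≈-7.257180; next y=-3/10·1.598689+1/4·(-7.257180)≈-2.293902
n=7: y≈-2.293902, sp=-1, e=sp−y≈1.293902; I≈-5.789998, D=e−e_prev≈3.892591; u=1/2·1.293902+0·(-5.789998)+2·3.892591≈8.432133; next y=-3/10·(-2.293902)+1/4·8.432133≈2.796204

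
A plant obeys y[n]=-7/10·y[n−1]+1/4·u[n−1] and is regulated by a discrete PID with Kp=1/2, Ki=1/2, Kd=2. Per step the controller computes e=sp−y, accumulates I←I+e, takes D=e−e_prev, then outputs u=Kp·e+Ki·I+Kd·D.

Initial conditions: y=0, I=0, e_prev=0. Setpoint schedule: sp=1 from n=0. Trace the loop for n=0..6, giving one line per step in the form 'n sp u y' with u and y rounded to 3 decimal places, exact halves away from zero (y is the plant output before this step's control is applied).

(exact arithmetic carried between steps; '≈' marks a value shown rounded to 6 d.p. or computed from one; I and e_prev carry over from the previous line; the table rounds u and y to 3 d.p., halves away from zero)
n=0: y=0, sp=1, e=sp−y=1; I=1, D=e−e_prev=1; u=1/2·1+1/2·1+2·1=3; next y=-7/10·0+1/4·3=0.75
n=1: y=0.75, sp=1, e=sp−y=0.25; I=1.25, D=e−e_prev=-0.75; u=1/2·0.25+1/2·1.25+2·(-0.75)=-0.75; next y=-7/10·0.75+1/4·(-0.75)=-0.7125
n=2: y=-0.7125, sp=1, e=sp−y=1.7125; I=2.9625, D=e−e_prev=1.4625; u=1/2·1.7125+1/2·2.9625+2·1.4625=5.2625; next y=-7/10·(-0.7125)+1/4·5.2625=1.814375
n=3: y=1.814375, sp=1, e=sp−y=-0.814375; I=2.148125, D=e−e_prev=-2.526875; u=1/2·(-0.814375)+1/2·2.148125+2·(-2.526875)=-4.386875; next y=-7/10·1.814375+1/4·(-4.386875)≈-2.366781
n=4: y≈-2.366781, sp=1, e=sp−y≈3.366781; I≈5.514906, D=e−e_prev≈4.181156; u=1/2·3.366781+1/2·5.514906+2·4.181156≈12.803156; next y=-7/10·(-2.366781)+1/4·12.803156≈4.857536
n=5: y≈4.857536, sp=1, e=sp−y≈-3.857536; I≈1.657370, D=e−e_prev≈-7.224317; u=1/2·(-3.857536)+1/2·1.657370+2·(-7.224317)≈-15.548717; next y=-7/10·4.857536+1/4·(-15.548717)≈-7.287454
n=6: y≈-7.287454, sp=1, e=sp−y≈8.287454; I≈9.944825, D=e−e_prev≈12.144990; u=1/2·8.287454+1/2·9.944825+2·12.144990≈33.406120; next y=-7/10·(-7.287454)+1/4·33.406120≈13.452748

0 1 3.000 0.000
1 1 -0.750 0.750
2 1 5.263 -0.713
3 1 -4.387 1.814
4 1 12.803 -2.367
5 1 -15.549 4.858
6 1 33.406 -7.287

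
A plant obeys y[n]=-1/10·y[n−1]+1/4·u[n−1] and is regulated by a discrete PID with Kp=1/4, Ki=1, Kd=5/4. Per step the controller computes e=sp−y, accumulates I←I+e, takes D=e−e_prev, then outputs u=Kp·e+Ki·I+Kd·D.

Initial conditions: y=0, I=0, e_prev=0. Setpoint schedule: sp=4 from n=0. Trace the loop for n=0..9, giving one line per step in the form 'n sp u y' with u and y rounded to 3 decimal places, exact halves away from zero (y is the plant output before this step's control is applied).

(exact arithmetic carried between steps; '≈' marks a value shown rounded to 6 d.p. or computed from one; I and e_prev carry over from the previous line; the table rounds u and y to 3 d.p., halves away from zero)
n=0: y=0, sp=4, e=sp−y=4; I=4, D=e−e_prev=4; u=1/4·4+1·4+5/4·4=10; next y=-1/10·0+1/4·10=2.5
n=1: y=2.5, sp=4, e=sp−y=1.5; I=5.5, D=e−e_prev=-2.5; u=1/4·1.5+1·5.5+5/4·(-2.5)=2.75; next y=-1/10·2.5+1/4·2.75=0.4375
n=2: y=0.4375, sp=4, e=sp−y=3.5625; I=9.0625, D=e−e_prev=2.0625; u=1/4·3.5625+1·9.0625+5/4·2.0625=12.53125; next y=-1/10·0.4375+1/4·12.53125≈3.089063
n=3: y≈3.089063, sp=4, e=sp−y≈0.910938; I≈9.973438, D=e−e_prev≈-2.651563; u=1/4·0.910938+1·9.973438+5/4·(-2.651563)≈6.886719; next y=-1/10·3.089063+1/4·6.886719≈1.412773
n=4: y≈1.412773, sp=4, e=sp−y≈2.587227; I≈12.560664, D=e−e_prev≈1.676289; u=1/4·2.587227+1·12.560664+5/4·1.676289≈15.302832; next y=-1/10·1.412773+1/4·15.302832≈3.684431
n=5: y≈3.684431, sp=4, e=sp−y≈0.315569; I≈12.876233, D=e−e_prev≈-2.271657; u=1/4·0.315569+1·12.876233+5/4·(-2.271657)≈10.115554; next y=-1/10·3.684431+1/4·10.115554≈2.160445
n=6: y≈2.160445, sp=4, e=sp−y≈1.839555; I≈14.715788, D=e−e_prev≈1.523985; u=1/4·1.839555+1·14.715788+5/4·1.523985≈17.080658; next y=-1/10·2.160445+1/4·17.080658≈4.054120
n=7: y≈4.054120, sp=4, e=sp−y≈-0.054120; I≈14.661668, D=e−e_prev≈-1.893674; u=1/4·(-0.054120)+1·14.661668+5/4·(-1.893674)≈12.281045; next y=-1/10·4.054120+1/4·12.281045≈2.664849
n=8: y≈2.664849, sp=4, e=sp−y≈1.335151; I≈15.996819, D=e−e_prev≈1.389271; u=1/4·1.335151+1·15.996819+5/4·1.389271≈18.067195; next y=-1/10·2.664849+1/4·18.067195≈4.250314
n=9: y≈4.250314, sp=4, e=sp−y≈-0.250314; I≈15.746505, D=e−e_prev≈-1.585465; u=1/4·(-0.250314)+1·15.746505+5/4·(-1.585465)≈13.702096; next y=-1/10·4.250314+1/4·13.702096≈3.000493

0 4 10.000 0.000
1 4 2.750 2.500
2 4 12.531 0.438
3 4 6.887 3.089
4 4 15.303 1.413
5 4 10.116 3.684
6 4 17.081 2.160
7 4 12.281 4.054
8 4 18.067 2.665
9 4 13.702 4.250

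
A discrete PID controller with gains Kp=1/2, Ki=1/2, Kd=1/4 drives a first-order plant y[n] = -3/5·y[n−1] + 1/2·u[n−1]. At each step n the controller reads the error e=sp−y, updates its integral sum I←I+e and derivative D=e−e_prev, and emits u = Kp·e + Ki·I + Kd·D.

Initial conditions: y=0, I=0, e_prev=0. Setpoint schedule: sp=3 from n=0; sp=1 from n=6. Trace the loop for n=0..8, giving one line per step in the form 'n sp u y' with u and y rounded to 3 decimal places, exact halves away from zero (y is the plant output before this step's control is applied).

(exact arithmetic carried between steps; '≈' marks a value shown rounded to 6 d.p. or computed from one; I and e_prev carry over from the previous line; the table rounds u and y to 3 d.p., halves away from zero)
n=0: y=0, sp=3, e=sp−y=3; I=3, D=e−e_prev=3; u=1/2·3+1/2·3+1/4·3=3.75; next y=-3/5·0+1/2·3.75=1.875
n=1: y=1.875, sp=3, e=sp−y=1.125; I=4.125, D=e−e_prev=-1.875; u=1/2·1.125+1/2·4.125+1/4·(-1.875)=2.15625; next y=-3/5·1.875+1/2·2.15625=-0.046875
n=2: y=-0.046875, sp=3, e=sp−y=3.046875; I=7.171875, D=e−e_prev=1.921875; u=1/2·3.046875+1/2·7.171875+1/4·1.921875≈5.589844; next y=-3/5·(-0.046875)+1/2·5.589844≈2.823047
n=3: y≈2.823047, sp=3, e=sp−y≈0.176953; I≈7.348828, D=e−e_prev≈-2.869922; u=1/2·0.176953+1/2·7.348828+1/4·(-2.869922)≈3.045410; next y=-3/5·2.823047+1/2·3.045410≈-0.171123
n=4: y≈-0.171123, sp=3, e=sp−y≈3.171123; I≈10.519951, D=e−e_prev≈2.994170; u=1/2·3.171123+1/2·10.519951+1/4·2.994170≈7.594080; next y=-3/5·(-0.171123)+1/2·7.594080≈3.899714
n=5: y≈3.899714, sp=3, e=sp−y≈-0.899714; I≈9.620238, D=e−e_prev≈-4.070837; u=1/2·(-0.899714)+1/2·9.620238+1/4·(-4.070837)≈3.342553; next y=-3/5·3.899714+1/2·3.342553≈-0.668552
n=6: y≈-0.668552, sp=1, e=sp−y≈1.668552; I≈11.288789, D=e−e_prev≈2.568265; u=1/2·1.668552+1/2·11.288789+1/4·2.568265≈7.120737; next y=-3/5·(-0.668552)+1/2·7.120737≈3.961500
n=7: y≈3.961500, sp=1, e=sp−y≈-2.961500; I≈8.327290, D=e−e_prev≈-4.630051; u=1/2·(-2.961500)+1/2·8.327290+1/4·(-4.630051)≈1.525382; next y=-3/5·3.961500+1/2·1.525382≈-1.614209
n=8: y≈-1.614209, sp=1, e=sp−y≈2.614209; I≈10.941498, D=e−e_prev≈5.575708; u=1/2·2.614209+1/2·10.941498+1/4·5.575708≈8.171780; next y=-3/5·(-1.614209)+1/2·8.171780≈5.054415

0 3 3.750 0.000
1 3 2.156 1.875
2 3 5.590 -0.047
3 3 3.045 2.823
4 3 7.594 -0.171
5 3 3.343 3.900
6 1 7.121 -0.669
7 1 1.525 3.961
8 1 8.172 -1.614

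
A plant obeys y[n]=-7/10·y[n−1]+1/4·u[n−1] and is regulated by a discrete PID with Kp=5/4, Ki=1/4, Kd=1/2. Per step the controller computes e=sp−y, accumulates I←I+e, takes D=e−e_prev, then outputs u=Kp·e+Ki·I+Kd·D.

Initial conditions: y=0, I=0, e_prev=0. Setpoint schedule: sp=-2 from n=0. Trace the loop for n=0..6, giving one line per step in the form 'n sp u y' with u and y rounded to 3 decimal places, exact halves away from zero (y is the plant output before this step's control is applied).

(exact arithmetic carried between steps; '≈' marks a value shown rounded to 6 d.p. or computed from one; I and e_prev carry over from the previous line; the table rounds u and y to 3 d.p., halves away from zero)
n=0: y=0, sp=-2, e=sp−y=-2; I=-2, D=e−e_prev=-2; u=5/4·(-2)+1/4·(-2)+1/2·(-2)=-4; next y=-7/10·0+1/4·(-4)=-1
n=1: y=-1, sp=-2, e=sp−y=-1; I=-3, D=e−e_prev=1; u=5/4·(-1)+1/4·(-3)+1/2·1=-1.5; next y=-7/10·(-1)+1/4·(-1.5)=0.325
n=2: y=0.325, sp=-2, e=sp−y=-2.325; I=-5.325, D=e−e_prev=-1.325; u=5/4·(-2.325)+1/4·(-5.325)+1/2·(-1.325)=-4.9; next y=-7/10·0.325+1/4·(-4.9)=-1.4525
n=3: y=-1.4525, sp=-2, e=sp−y=-0.5475; I=-5.8725, D=e−e_prev=1.7775; u=5/4·(-0.5475)+1/4·(-5.8725)+1/2·1.7775=-1.26375; next y=-7/10·(-1.4525)+1/4·(-1.26375)≈0.700813
n=4: y≈0.700813, sp=-2, e=sp−y≈-2.700813; I≈-8.573313, D=e−e_prev≈-2.153313; u=5/4·(-2.700813)+1/4·(-8.573313)+1/2·(-2.153313)≈-6.596; next y=-7/10·0.700813+1/4·(-6.596)≈-2.139569
n=5: y≈-2.139569, sp=-2, e=sp−y≈0.139569; I≈-8.433744, D=e−e_prev≈2.840381; u=5/4·0.139569+1/4·(-8.433744)+1/2·2.840381≈-0.513784; next y=-7/10·(-2.139569)+1/4·(-0.513784)≈1.369252
n=6: y≈1.369252, sp=-2, e=sp−y≈-3.369252; I≈-11.802996, D=e−e_prev≈-3.508821; u=5/4·(-3.369252)+1/4·(-11.802996)+1/2·(-3.508821)≈-8.916724; next y=-7/10·1.369252+1/4·(-8.916724)≈-3.187658

0 -2 -4.000 0.000
1 -2 -1.500 -1.000
2 -2 -4.900 0.325
3 -2 -1.264 -1.453
4 -2 -6.596 0.701
5 -2 -0.514 -2.140
6 -2 -8.917 1.369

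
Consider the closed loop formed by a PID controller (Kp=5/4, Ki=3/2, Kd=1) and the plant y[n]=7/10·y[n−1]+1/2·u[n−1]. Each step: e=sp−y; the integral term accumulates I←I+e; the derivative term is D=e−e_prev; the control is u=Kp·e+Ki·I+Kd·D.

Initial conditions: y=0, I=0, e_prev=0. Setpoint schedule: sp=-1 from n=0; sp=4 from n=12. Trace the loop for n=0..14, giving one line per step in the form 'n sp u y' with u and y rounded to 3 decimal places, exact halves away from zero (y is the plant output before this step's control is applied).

0 -1 -3.750 0.000
1 -1 2.781 -1.875
2 -1 -5.105 0.078
3 -1 4.891 -2.498
4 -1 -7.419 0.697
5 -1 7.925 -3.222
6 -1 -11.145 1.707
7 -1 12.541 -4.377
8 -1 -16.917 3.206
9 -1 19.683 -6.214
10 -1 -25.813 5.492
11 -1 30.733 -9.062
12 4 -20.797 9.023
13 4 33.899 -4.082
14 4 -35.236 14.092

(exact arithmetic carried between steps; '≈' marks a value shown rounded to 6 d.p. or computed from one; I and e_prev carry over from the previous line; the table rounds u and y to 3 d.p., halves away from zero)
n=0: y=0, sp=-1, e=sp−y=-1; I=-1, D=e−e_prev=-1; u=5/4·(-1)+3/2·(-1)+1·(-1)=-3.75; next y=7/10·0+1/2·(-3.75)=-1.875
n=1: y=-1.875, sp=-1, e=sp−y=0.875; I=-0.125, D=e−e_prev=1.875; u=5/4·0.875+3/2·(-0.125)+1·1.875=2.78125; next y=7/10·(-1.875)+1/2·2.78125=0.078125
n=2: y=0.078125, sp=-1, e=sp−y=-1.078125; I=-1.203125, D=e−e_prev=-1.953125; u=5/4·(-1.078125)+3/2·(-1.203125)+1·(-1.953125)≈-5.105469; next y=7/10·0.078125+1/2·(-5.105469)≈-2.498047
n=3: y≈-2.498047, sp=-1, e=sp−y≈1.498047; I≈0.294922, D=e−e_prev≈2.576172; u=5/4·1.498047+3/2·0.294922+1·2.576172≈4.891113; next y=7/10·(-2.498047)+1/2·4.891113≈0.696924
n=4: y≈0.696924, sp=-1, e=sp−y≈-1.696924; I≈-1.402002, D=e−e_prev≈-3.194971; u=5/4·(-1.696924)+3/2·(-1.402002)+1·(-3.194971)≈-7.419128; next y=7/10·0.696924+1/2·(-7.419128)≈-3.221718
n=5: y≈-3.221718, sp=-1, e=sp−y≈2.221718; I≈0.819716, D=e−e_prev≈3.918641; u=5/4·2.221718+3/2·0.819716+1·3.918641≈7.925362; next y=7/10·(-3.221718)+1/2·7.925362≈1.707479
n=6: y≈1.707479, sp=-1, e=sp−y≈-2.707479; I≈-1.887763, D=e−e_prev≈-4.929196; u=5/4·(-2.707479)+3/2·(-1.887763)+1·(-4.929196)≈-11.145189; next y=7/10·1.707479+1/2·(-11.145189)≈-4.377359
n=7: y≈-4.377359, sp=-1, e=sp−y≈3.377359; I≈1.489596, D=e−e_prev≈6.084838; u=5/4·3.377359+3/2·1.489596+1·6.084838≈12.540932; next y=7/10·(-4.377359)+1/2·12.540932≈3.206314
n=8: y≈3.206314, sp=-1, e=sp−y≈-4.206314; I≈-2.716718, D=e−e_prev≈-7.583674; u=5/4·(-4.206314)+3/2·(-2.716718)+1·(-7.583674)≈-16.916643; next y=7/10·3.206314+1/2·(-16.916643)≈-6.213902
n=9: y≈-6.213902, sp=-1, e=sp−y≈5.213902; I≈2.497184, D=e−e_prev≈9.420216; u=5/4·5.213902+3/2·2.497184+1·9.420216≈19.683369; next y=7/10·(-6.213902)+1/2·19.683369≈5.491953
n=10: y≈5.491953, sp=-1, e=sp−y≈-6.491953; I≈-3.994769, D=e−e_prev≈-11.705855; u=5/4·(-6.491953)+3/2·(-3.994769)+1·(-11.705855)≈-25.812951; next y=7/10·5.491953+1/2·(-25.812951)≈-9.062108
n=11: y≈-9.062108, sp=-1, e=sp−y≈8.062108; I≈4.067339, D=e−e_prev≈14.554061; u=5/4·8.062108+3/2·4.067339+1·14.554061≈30.732704; next y=7/10·(-9.062108)+1/2·30.732704≈9.022876
n=12: y≈9.022876, sp=4, e=sp−y≈-5.022876; I≈-0.955538, D=e−e_prev≈-13.084985; u=5/4·(-5.022876)+3/2·(-0.955538)+1·(-13.084985)≈-20.796887; next y=7/10·9.022876+1/2·(-20.796887)≈-4.082430
n=13: y≈-4.082430, sp=4, e=sp−y≈8.082430; I≈7.126892, D=e−e_prev≈13.105306; u=5/4·8.082430+3/2·7.126892+1·13.105306≈33.898682; next y=7/10·(-4.082430)+1/2·33.898682≈14.091640
n=14: y≈14.091640, sp=4, e=sp−y≈-10.091640; I≈-2.964748, D=e−e_prev≈-18.174070; u=5/4·(-10.091640)+3/2·(-2.964748)+1·(-18.174070)≈-35.235742; next y=7/10·14.091640+1/2·(-35.235742)≈-7.753723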